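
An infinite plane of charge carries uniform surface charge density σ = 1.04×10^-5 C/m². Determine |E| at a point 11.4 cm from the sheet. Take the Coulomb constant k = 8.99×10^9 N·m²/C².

E ≈ 5.87×10^5 N/C

By planar symmetry E is perpendicular to the sheet and uniform; use a Gaussian pillbox with flat faces of area A on each side of the sheet.
Only the two end caps contribute flux: Φ = 2EA. With Q_enc = σA, Gauss's law gives E = |σ|/(2ε₀).
E = 2πk|σ| = 2π(8.99×10^9)(1.04×10^-5) = 5.87×10^5 N/C.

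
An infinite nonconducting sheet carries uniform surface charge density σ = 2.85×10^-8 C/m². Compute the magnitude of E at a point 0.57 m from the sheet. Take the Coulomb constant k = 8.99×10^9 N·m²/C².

|E| ≈ 1.61×10^3 N/C

The symmetry is planar: E is normal to the sheet and the same magnitude on both sides. Take a pillbox straddling the sheet with end-cap area A.
Flux Φ = 2EA and Q_enc = σA, so 2EA = σA/ε₀ ⇒ E = |σ|/(2ε₀), independent of distance.
E = 2πk|σ| = 2π(8.99×10^9)(2.85e-8) = 1.61e3 N/C.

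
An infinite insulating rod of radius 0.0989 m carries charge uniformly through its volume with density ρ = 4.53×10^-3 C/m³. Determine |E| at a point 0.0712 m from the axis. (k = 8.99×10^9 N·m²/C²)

|E| = 1.82×10^7 N/C

Take a coaxial cylindrical Gaussian surface of radius r = 0.0712 m and length L (r < R).
Charge inside radius r per length L is ρ·πr²·L, so λ_enc = ρπr² = 7.215e-5 C/m.
Applying ∮E·dA = Q_enc/ε₀ with the end caps contributing no flux:
E = 2k|λ_enc|/r = 2(8.99×10^9)(7.215e-5)/(0.0712) = 1.82×10^7 N/C.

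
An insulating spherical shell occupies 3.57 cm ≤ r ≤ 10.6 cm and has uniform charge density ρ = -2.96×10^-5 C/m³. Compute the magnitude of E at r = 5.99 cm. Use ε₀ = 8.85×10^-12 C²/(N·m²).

E ≈ 5.26×10^4 N/C

Use a concentric Gaussian sphere at r = 5.99 cm (within the shell material, 3.57 cm < r < 10.6 cm).
Enclosed charge is the volume from a to r: Q_enc = (4π/3)ρ(r³ − a³) = -2.101×10^-8 C.
Applying ∮E·dA = Q_enc/ε₀ with Φ = E(4πr²):
E = |Q_enc|/(4πε₀r²) = (2.101×10^-8)/(4π·8.85×10^-12·(0.0599)²) = 5.26×10^4 N/C.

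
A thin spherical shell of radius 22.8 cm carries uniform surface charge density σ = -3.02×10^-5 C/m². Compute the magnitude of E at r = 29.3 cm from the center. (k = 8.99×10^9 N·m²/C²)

By spherical symmetry E is radial; choose a Gaussian sphere of radius r = 29.3 cm (r > 22.8 cm).
The entire shell is enclosed: Q_enc = σ·4πR² = (-3.02×10^-5)·4π·(0.228)² = -1.973×10^-5 C.
Applying ∮E·dA = Q_enc/ε₀ with Φ = E(4πr²):
E = k|Q_enc|/r² = (8.99×10^9)(1.973e-5)/(0.293)² = 2.07×10^6 N/C.

E ≈ 2.07×10^6 V/m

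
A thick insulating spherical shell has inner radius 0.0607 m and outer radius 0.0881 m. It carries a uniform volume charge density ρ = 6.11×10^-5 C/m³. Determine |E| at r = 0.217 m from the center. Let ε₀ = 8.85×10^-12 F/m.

2.25×10^4 N/C

By spherical symmetry E is radial; choose a Gaussian sphere of radius r = 0.217 m (r > 0.0881 m, enclosing the whole shell).
Q_enc = ρ·(4π/3)(b³ − a³) = (6.11×10^-5)·(4π/3)·((0.0881)³ − (0.0607)³) = 1.178e-7 C.
Applying ∮E·dA = Q_enc/ε₀ with Φ = E(4πr²):
E = |Q_enc|/(4πε₀r²) = (1.178e-7)/(4π·8.85×10^-12·(0.217)²) = 2.25×10^4 N/C.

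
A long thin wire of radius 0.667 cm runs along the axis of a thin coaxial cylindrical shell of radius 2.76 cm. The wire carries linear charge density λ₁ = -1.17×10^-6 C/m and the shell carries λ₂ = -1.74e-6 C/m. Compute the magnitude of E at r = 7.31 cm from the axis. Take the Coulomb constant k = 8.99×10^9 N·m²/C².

|E| ≈ 7.16×10^5 V/m

Choose a coaxial cylinder of radius r = 7.31 cm (arbitrary length L) as the Gaussian surface (r > 2.76 cm, enclosing both).
λ_enc = λ₁ + λ₂ = (-1.17×10^-6) + (-1.74×10^-6) = -2.91×10^-6 C/m.
Applying ∮E·dA = Q_enc/ε₀ with the end caps contributing no flux:
E = 2k|λ_enc|/r = 2(8.99×10^9)(2.91×10^-6)/(0.0731) = 7.16×10^5 N/C.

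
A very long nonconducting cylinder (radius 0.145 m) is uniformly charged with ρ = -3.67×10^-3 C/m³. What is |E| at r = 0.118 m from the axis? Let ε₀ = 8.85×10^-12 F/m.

|E| ≈ 2.45×10^7 N/C

Choose a coaxial cylinder of radius r = 0.118 m (arbitrary length L) as the Gaussian surface (r < R).
Enclosed charge per unit length: λ_enc = ρ·πr² = (-3.67×10^-3)π(0.118)² = -1.605e-4 C/m.
By Gauss's law (flux through the curved wall only), E·2πrL = λ_enc L/ε₀.
E = |λ_enc|/(2πε₀r) = (1.605×10^-4)/(2π·8.85×10^-12·0.118) = 2.45×10^7 N/C.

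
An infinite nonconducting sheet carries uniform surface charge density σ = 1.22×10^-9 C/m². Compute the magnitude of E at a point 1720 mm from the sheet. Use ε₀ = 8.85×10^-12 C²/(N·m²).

The symmetry is planar: E is normal to the sheet and the same magnitude on both sides. Take a pillbox straddling the sheet with end-cap area A.
Only the two end caps contribute flux: Φ = 2EA. With Q_enc = σA, Gauss's law gives E = |σ|/(2ε₀).
E = |σ|/(2ε₀) = (1.22×10^-9)/(2·8.85×10^-12) = 68.9 N/C.

|E| = 68.9 N/C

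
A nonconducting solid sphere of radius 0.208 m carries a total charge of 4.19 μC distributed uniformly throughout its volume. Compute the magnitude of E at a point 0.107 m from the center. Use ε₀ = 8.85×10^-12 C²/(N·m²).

4.48e5 V/m

Take a concentric spherical Gaussian surface of radius r = 0.107 m (r < R).
Only the charge within r is enclosed: Q_enc = Q·(r/R)³ = (4.19 μC)·(0.107 m/0.208 m)³ = 5.704×10^-7 C.
Gauss's law: E·4πr² = Q_enc/ε₀.
E = |Q_enc|/(4πε₀r²) = (5.704×10^-7)/(4π·8.85×10^-12·(0.107)²) = 4.48×10^5 N/C.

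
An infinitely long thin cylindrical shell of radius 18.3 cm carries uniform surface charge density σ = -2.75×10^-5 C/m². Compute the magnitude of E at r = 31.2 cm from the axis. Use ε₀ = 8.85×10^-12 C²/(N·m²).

1.82e6 N/C

Choose a coaxial cylinder of radius r = 31.2 cm (arbitrary length L) as the Gaussian surface (r > 18.3 cm).
The whole shell is enclosed: λ_enc = σ·2πR = (-2.75×10^-5)·2π·(0.183) = -3.162e-5 C/m.
Applying ∮E·dA = Q_enc/ε₀ with the end caps contributing no flux:
E = |λ_enc|/(2πε₀r) = (3.162e-5)/(2π·8.85×10^-12·0.312) = 1.82e6 N/C.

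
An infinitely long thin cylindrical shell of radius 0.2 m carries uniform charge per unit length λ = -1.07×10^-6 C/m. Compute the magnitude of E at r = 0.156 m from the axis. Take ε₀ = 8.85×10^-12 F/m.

E = 0

Take a coaxial cylindrical Gaussian surface of radius r = 0.156 m and length L (r < 0.2 m, inside the shell).
All the surface charge lies outside this cylinder: Q_enc = 0, hence E = 0.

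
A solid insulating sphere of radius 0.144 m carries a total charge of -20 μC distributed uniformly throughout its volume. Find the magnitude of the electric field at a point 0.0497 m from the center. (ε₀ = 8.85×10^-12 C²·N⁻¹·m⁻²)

Use a concentric Gaussian sphere at r = 0.0497 m (r < R).
For a uniform sphere the enclosed fraction is (r/R)³, so Q_enc = (-20 μC)(0.0497/0.144)³ = -8.223e-7 C.
Since E is radial and uniform over the Gaussian sphere, Φ = E·4πr² = Q_enc/ε₀.
E = |Q_enc|/(4πε₀r²) = (8.223×10^-7)/(4π·8.85×10^-12·(0.0497)²) = 2.99e6 N/C.

|E| = 2.99e6 N/C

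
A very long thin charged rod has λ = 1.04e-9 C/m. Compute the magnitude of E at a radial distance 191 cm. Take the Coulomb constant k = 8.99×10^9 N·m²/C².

E ≈ 9.79 N/C

Choose a coaxial cylinder of radius r = 191 cm (arbitrary length L) as the Gaussian surface.
Q_enc = λL, so λ_enc = 1.04×10^-9 C/m.
Applying ∮E·dA = Q_enc/ε₀ with the end caps contributing no flux:
E = 2k|λ_enc|/r = 2(8.99×10^9)(1.04e-9)/(1.91) = 9.79 N/C.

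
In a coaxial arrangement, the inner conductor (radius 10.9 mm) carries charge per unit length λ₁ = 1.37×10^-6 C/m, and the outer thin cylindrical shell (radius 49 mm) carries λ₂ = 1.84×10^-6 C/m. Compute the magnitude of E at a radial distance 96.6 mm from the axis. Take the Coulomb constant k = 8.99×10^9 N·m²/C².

|E| = 5.97×10^5 N/C

Choose a coaxial cylinder of radius r = 96.6 mm (arbitrary length L) as the Gaussian surface (r > 49 mm, enclosing both).
λ_enc = λ₁ + λ₂ = (1.37×10^-6) + (1.84e-6) = 3.21e-6 C/m.
Gauss's law: E·2πrL = λ_enc L/ε₀.
E = 2k|λ_enc|/r = 2(8.99×10^9)(3.21×10^-6)/(0.0966) = 5.97×10^5 N/C.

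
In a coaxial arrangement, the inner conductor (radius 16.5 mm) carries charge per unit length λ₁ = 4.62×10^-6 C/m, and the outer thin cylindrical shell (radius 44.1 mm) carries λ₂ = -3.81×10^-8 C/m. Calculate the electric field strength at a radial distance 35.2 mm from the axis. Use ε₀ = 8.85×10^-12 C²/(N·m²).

E = 2.36e6 N/C

Choose a coaxial cylinder of radius r = 35.2 mm (arbitrary length L) as the Gaussian surface (between the conductors, 16.5 mm < r < 44.1 mm).
The shell at 44.1 mm lies outside the Gaussian surface, so λ_enc = λ₁ = 4.62e-6 C/m.
Since E is radial and uniform over the curved surface, Φ = E·2πrL = Q_enc/ε₀ = λ_enc L/ε₀.
E = |λ_enc|/(2πε₀r) = (4.62e-6)/(2π·8.85×10^-12·0.0352) = 2.36×10^6 N/C.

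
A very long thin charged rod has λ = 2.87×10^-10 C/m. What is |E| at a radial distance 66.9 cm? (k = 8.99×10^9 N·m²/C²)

|E| = 7.71 N/C

Choose a coaxial cylinder of radius r = 66.9 cm (arbitrary length L) as the Gaussian surface.
Q_enc = λL, so λ_enc = 2.87×10^-10 C/m.
Gauss's law: E·2πrL = λ_enc L/ε₀.
E = 2k|λ_enc|/r = 2(8.99×10^9)(2.87×10^-10)/(0.669) = 7.71 N/C.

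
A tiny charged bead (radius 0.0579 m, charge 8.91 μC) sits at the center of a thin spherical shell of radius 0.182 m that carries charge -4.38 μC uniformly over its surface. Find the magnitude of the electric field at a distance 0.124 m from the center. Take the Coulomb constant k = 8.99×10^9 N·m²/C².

|E| ≈ 5.21×10^6 N/C

Symmetry ⇒ E = E(r) r̂. Gaussian sphere of radius r = 0.124 m (between the bodies, 0.0579 m < r < 0.182 m).
The shell at 0.182 m lies outside the Gaussian surface, so Q_enc = 8.91 μC = 8.91e-6 C.
Applying ∮E·dA = Q_enc/ε₀ with Φ = E(4πr²):
E = k|Q_enc|/r² = (8.99×10^9)(8.91×10^-6)/(0.124)² = 5.21×10^6 N/C.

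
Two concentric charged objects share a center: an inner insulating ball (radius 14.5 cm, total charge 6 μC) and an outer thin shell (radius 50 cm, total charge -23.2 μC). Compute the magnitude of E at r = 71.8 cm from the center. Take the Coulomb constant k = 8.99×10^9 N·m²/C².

By spherical symmetry E is radial; choose a Gaussian sphere of radius r = 71.8 cm (r > 50 cm, enclosing both).
Q_enc = (6 μC) + (-23.2 μC) = -1.72e-5 C.
Gauss's law: E·4πr² = Q_enc/ε₀.
E = k|Q_enc|/r² = (8.99×10^9)(1.72×10^-5)/(0.718)² = 3.00×10^5 N/C.

|E| ≈ 3.00e5 N/C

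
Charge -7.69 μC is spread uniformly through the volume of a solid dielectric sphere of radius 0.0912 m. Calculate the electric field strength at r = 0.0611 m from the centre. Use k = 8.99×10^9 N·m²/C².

5.57e6 N/C

Take a concentric spherical Gaussian surface of radius r = 0.0611 m (r < R).
For a uniform sphere the enclosed fraction is (r/R)³, so Q_enc = (-7.69 μC)(0.0611/0.0912)³ = -2.312×10^-6 C.
Gauss's law: E·4πr² = Q_enc/ε₀.
E = k|Q_enc|/r² = (8.99×10^9)(2.312×10^-6)/(0.0611)² = 5.57e6 N/C.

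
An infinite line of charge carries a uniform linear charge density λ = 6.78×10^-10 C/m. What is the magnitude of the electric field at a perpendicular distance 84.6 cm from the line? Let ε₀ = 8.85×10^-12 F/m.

E ≈ 14.4 N/C

Coaxial Gaussian cylinder, radius r = 84.6 cm, length L.
Q_enc = λL, so λ_enc = 6.78×10^-10 C/m.
Since E is radial and uniform over the curved surface, Φ = E·2πrL = Q_enc/ε₀ = λ_enc L/ε₀.
E = |λ_enc|/(2πε₀r) = (6.78e-10)/(2π·8.85×10^-12·0.846) = 14.4 N/C.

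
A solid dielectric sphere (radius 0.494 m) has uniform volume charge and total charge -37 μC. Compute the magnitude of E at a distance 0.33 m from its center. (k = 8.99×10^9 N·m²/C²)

|E| ≈ 9.11e5 N/C

By spherical symmetry E is radial; choose a Gaussian sphere of radius r = 0.33 m (r < R).
Only the charge within r is enclosed: Q_enc = Q·(r/R)³ = (-37 μC)·(0.33 m/0.494 m)³ = -1.103e-5 C.
Applying ∮E·dA = Q_enc/ε₀ with Φ = E(4πr²):
E = k|Q_enc|/r² = (8.99×10^9)(1.103×10^-5)/(0.33)² = 9.11e5 N/C.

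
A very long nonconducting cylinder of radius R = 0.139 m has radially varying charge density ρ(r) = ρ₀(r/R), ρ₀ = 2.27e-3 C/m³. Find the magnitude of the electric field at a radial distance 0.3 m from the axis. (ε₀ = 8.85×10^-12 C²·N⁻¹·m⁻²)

Choose a coaxial cylinder of radius r = 0.3 m (arbitrary length L) as the Gaussian surface (r > R, full charge per length enclosed).
λ_enc = 2π ∫₀^R ρ₀(r'/R)^1 r' dr' = 2πρ₀R²/3 = 9.186e-5 C/m.
Gauss's law: E·2πrL = λ_enc L/ε₀.
E = |λ_enc|/(2πε₀r) = (9.186e-5)/(2π·8.85×10^-12·0.3) = 5.51×10^6 N/C.

E ≈ 5.51×10^6 V/m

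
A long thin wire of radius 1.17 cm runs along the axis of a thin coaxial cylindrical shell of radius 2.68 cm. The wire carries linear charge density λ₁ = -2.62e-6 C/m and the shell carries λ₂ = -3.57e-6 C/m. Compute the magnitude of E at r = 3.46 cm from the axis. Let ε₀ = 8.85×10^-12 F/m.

|E| ≈ 3.22e6 N/C

Take a coaxial cylindrical Gaussian surface of radius r = 3.46 cm and length L (r > 2.68 cm, enclosing both).
λ_enc = λ₁ + λ₂ = (-2.62×10^-6) + (-3.57×10^-6) = -6.19×10^-6 C/m.
Gauss's law: E·2πrL = λ_enc L/ε₀.
E = |λ_enc|/(2πε₀r) = (6.19×10^-6)/(2π·8.85×10^-12·0.0346) = 3.22×10^6 N/C.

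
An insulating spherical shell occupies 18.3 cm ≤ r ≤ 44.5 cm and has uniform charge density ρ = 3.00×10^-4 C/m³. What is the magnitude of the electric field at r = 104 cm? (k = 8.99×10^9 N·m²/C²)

Take a concentric spherical Gaussian surface of radius r = 104 cm (r > 44.5 cm, enclosing the whole shell).
Q_enc = ρ·(4π/3)(b³ − a³) = (3.00e-4)·(4π/3)·((0.445)³ − (0.183)³) = 1.03e-4 C.
By Gauss's law, ∮E·dA = E·4πr² = Q_enc/ε₀.
E = k|Q_enc|/r² = (8.99×10^9)(1.03×10^-4)/(1.04)² = 8.56e5 N/C.

|E| ≈ 8.56e5 V/m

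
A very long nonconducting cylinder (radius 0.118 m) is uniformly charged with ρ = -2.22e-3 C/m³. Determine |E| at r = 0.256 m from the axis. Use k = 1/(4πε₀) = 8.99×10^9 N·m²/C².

Take a coaxial cylindrical Gaussian surface of radius r = 0.256 m and length L (r > 0.118 m, full cross-section enclosed).
λ_enc = ρ·πR² = (-2.22×10^-3)π(0.118)² = -9.711×10^-5 C/m.
Gauss's law: E·2πrL = λ_enc L/ε₀.
E = 2k|λ_enc|/r = 2(8.99×10^9)(9.711×10^-5)/(0.256) = 6.82×10^6 N/C.

E = 6.82×10^6 N/C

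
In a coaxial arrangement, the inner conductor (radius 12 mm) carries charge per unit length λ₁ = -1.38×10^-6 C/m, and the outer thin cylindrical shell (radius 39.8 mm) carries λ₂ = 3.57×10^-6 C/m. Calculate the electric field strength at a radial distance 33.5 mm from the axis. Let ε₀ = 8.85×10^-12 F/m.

Choose a coaxial cylinder of radius r = 33.5 mm (arbitrary length L) as the Gaussian surface (between the conductors, 12 mm < r < 39.8 mm).
Only the inner wire is enclosed; the outer shell contributes nothing inside itself. λ_enc = λ₁ = -1.38×10^-6 C/m.
Gauss's law: E·2πrL = λ_enc L/ε₀.
E = |λ_enc|/(2πε₀r) = (1.38×10^-6)/(2π·8.85×10^-12·0.0335) = 7.41×10^5 N/C.

E ≈ 7.41×10^5 N/C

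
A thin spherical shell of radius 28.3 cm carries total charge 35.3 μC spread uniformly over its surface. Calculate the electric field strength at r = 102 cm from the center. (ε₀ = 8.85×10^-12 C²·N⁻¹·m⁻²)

Symmetry ⇒ E = E(r) r̂. Gaussian sphere of radius r = 102 cm (r > 28.3 cm).
The entire shell is enclosed: Q_enc = 3.53×10^-5 C.
Since E is radial and uniform over the Gaussian sphere, Φ = E·4πr² = Q_enc/ε₀.
E = |Q_enc|/(4πε₀r²) = (3.53×10^-5)/(4π·8.85×10^-12·(1.02)²) = 3.05e5 N/C.

|E| ≈ 3.05×10^5 V/m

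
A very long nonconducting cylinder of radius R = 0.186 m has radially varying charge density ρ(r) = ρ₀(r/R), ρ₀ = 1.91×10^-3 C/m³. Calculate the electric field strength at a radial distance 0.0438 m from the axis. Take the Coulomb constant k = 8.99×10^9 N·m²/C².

Choose a coaxial cylinder of radius r = 0.0438 m (arbitrary length L) as the Gaussian surface (r < R).
λ_enc = ∫₀^r ρ(r')·2πr' dr' = (2πρ₀/R)·r^3/3 = 1.807×10^-6 C/m.
By Gauss's law (flux through the curved wall only), E·2πrL = λ_enc L/ε₀.
E = 2k|λ_enc|/r = 2(8.99×10^9)(1.807×10^-6)/(0.0438) = 7.42e5 N/C.

7.42×10^5 N/C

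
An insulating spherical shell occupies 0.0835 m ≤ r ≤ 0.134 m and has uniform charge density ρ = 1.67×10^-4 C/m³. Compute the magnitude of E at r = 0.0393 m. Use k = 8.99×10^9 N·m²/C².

|E| = 0 N/C

By spherical symmetry E is radial; choose a Gaussian sphere of radius r = 0.0393 m (r < 0.0835 m, inside the empty cavity).
No charge is enclosed, so by Gauss's law E·4πr² = 0 ⇒ E = 0.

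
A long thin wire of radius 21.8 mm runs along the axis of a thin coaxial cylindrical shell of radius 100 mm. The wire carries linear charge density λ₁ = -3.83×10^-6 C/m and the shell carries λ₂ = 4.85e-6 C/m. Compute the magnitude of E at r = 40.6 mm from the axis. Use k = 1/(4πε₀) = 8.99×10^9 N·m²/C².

|E| = 1.70×10^6 V/m

Coaxial Gaussian cylinder, radius r = 40.6 mm, length L (between the conductors, 21.8 mm < r < 100 mm).
Only the inner wire is enclosed; the outer shell contributes nothing inside itself. λ_enc = λ₁ = -3.83×10^-6 C/m.
Gauss's law: E·2πrL = λ_enc L/ε₀.
E = 2k|λ_enc|/r = 2(8.99×10^9)(3.83×10^-6)/(0.0406) = 1.70e6 N/C.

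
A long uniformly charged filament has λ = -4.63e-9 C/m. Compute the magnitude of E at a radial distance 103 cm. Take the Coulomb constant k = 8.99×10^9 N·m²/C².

E = 80.8 N/C

Coaxial Gaussian cylinder, radius r = 103 cm, length L.
Q_enc = λL, so λ_enc = -4.63×10^-9 C/m.
By Gauss's law (flux through the curved wall only), E·2πrL = λ_enc L/ε₀.
E = 2k|λ_enc|/r = 2(8.99×10^9)(4.63e-9)/(1.03) = 80.8 N/C.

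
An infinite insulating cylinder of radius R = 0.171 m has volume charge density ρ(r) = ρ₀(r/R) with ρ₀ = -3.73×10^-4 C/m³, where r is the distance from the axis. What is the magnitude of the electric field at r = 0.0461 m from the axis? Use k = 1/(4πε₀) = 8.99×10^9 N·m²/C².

Take a coaxial cylindrical Gaussian surface of radius r = 0.0461 m and length L (r < R).
λ_enc = ∫₀^r ρ(r')·2πr' dr' = (2πρ₀/R)·r^3/3 = -4.476×10^-7 C/m.
Gauss's law: E·2πrL = λ_enc L/ε₀.
E = 2k|λ_enc|/r = 2(8.99×10^9)(4.476×10^-7)/(0.0461) = 1.75e5 N/C.

|E| = 1.75×10^5 N/C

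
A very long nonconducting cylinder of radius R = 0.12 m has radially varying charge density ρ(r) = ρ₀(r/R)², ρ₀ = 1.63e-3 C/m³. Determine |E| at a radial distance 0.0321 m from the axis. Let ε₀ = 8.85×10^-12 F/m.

Choose a coaxial cylinder of radius r = 0.0321 m (arbitrary length L) as the Gaussian surface (r < R).
λ_enc = ∫₀^r ρ(r')·2πr' dr' = (2πρ₀/R²)·r^4/4 = 1.888×10^-7 C/m.
Since E is radial and uniform over the curved surface, Φ = E·2πrL = Q_enc/ε₀ = λ_enc L/ε₀.
E = |λ_enc|/(2πε₀r) = (1.888×10^-7)/(2π·8.85×10^-12·0.0321) = 1.06e5 N/C.

E = 1.06×10^5 V/m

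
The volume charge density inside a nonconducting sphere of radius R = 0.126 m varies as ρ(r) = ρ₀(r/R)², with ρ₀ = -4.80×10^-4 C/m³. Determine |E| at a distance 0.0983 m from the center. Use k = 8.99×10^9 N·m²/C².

6.49×10^5 N/C

Use a concentric Gaussian sphere at r = 0.0983 m (r < R).
Q_enc = ∫₀^r ρ(r')·4πr'² dr' = (4πρ₀/R²) ∫₀^r r'^4 dr' = 4πρ₀ r^5/(5·R²) = -6.974×10^-7 C.
Applying ∮E·dA = Q_enc/ε₀ with Φ = E(4πr²):
E = k|Q_enc|/r² = (8.99×10^9)(6.974×10^-7)/(0.0983)² = 6.49e5 N/C.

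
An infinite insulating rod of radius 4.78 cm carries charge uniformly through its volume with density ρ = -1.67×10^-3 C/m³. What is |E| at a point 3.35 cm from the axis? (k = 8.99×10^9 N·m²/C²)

E = 3.16e6 V/m

Take a coaxial cylindrical Gaussian surface of radius r = 3.35 cm and length L (r < R).
Charge inside radius r per length L is ρ·πr²·L, so λ_enc = ρπr² = -5.888×10^-6 C/m.
Gauss's law: E·2πrL = λ_enc L/ε₀.
E = 2k|λ_enc|/r = 2(8.99×10^9)(5.888×10^-6)/(0.0335) = 3.16×10^6 N/C.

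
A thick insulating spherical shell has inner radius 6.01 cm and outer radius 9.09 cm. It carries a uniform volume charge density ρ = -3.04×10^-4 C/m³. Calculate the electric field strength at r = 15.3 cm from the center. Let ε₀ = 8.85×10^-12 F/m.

By spherical symmetry E is radial; choose a Gaussian sphere of radius r = 15.3 cm (r > 9.09 cm, enclosing the whole shell).
Q_enc = ρ·(4π/3)(b³ − a³) = (-3.04×10^-4)·(4π/3)·((0.0909)³ − (0.0601)³) = -6.80e-7 C.
By Gauss's law, ∮E·dA = E·4πr² = Q_enc/ε₀.
E = |Q_enc|/(4πε₀r²) = (6.80×10^-7)/(4π·8.85×10^-12·(0.153)²) = 2.61e5 N/C.

|E| ≈ 2.61×10^5 V/m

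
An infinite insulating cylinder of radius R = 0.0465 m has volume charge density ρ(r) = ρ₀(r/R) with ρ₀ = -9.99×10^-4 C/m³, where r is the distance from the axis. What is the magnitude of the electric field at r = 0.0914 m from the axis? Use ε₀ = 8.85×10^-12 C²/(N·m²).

By cylindrical symmetry E is radial; use a coaxial Gaussian cylinder of radius 0.0914 m and length L (r > R, full charge per length enclosed).
λ_enc = 2π ∫₀^R ρ₀(r'/R)^1 r' dr' = 2πρ₀R²/3 = -4.524×10^-6 C/m.
Gauss's law: E·2πrL = λ_enc L/ε₀.
E = |λ_enc|/(2πε₀r) = (4.524×10^-6)/(2π·8.85×10^-12·0.0914) = 8.90e5 N/C.

|E| = 8.90e5 N/C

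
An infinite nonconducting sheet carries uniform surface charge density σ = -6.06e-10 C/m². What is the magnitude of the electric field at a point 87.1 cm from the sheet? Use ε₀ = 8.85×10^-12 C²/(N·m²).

The symmetry is planar: E is normal to the sheet and the same magnitude on both sides. Take a pillbox straddling the sheet with end-cap area A.
Flux Φ = 2EA and Q_enc = σA, so 2EA = σA/ε₀ ⇒ E = |σ|/(2ε₀), independent of distance.
E = |σ|/(2ε₀) = (6.06e-10)/(2·8.85×10^-12) = 34.2 N/C.

34.2 N/C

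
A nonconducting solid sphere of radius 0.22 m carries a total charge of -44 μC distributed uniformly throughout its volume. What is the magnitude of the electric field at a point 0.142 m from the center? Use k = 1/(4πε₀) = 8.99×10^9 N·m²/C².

|E| = 5.28e6 V/m

By spherical symmetry E is radial; choose a Gaussian sphere of radius r = 0.142 m (r < R).
Only the charge within r is enclosed: Q_enc = Q·(r/R)³ = (-44 μC)·(0.142 m/0.22 m)³ = -1.183×10^-5 C.
By Gauss's law, ∮E·dA = E·4πr² = Q_enc/ε₀.
E = k|Q_enc|/r² = (8.99×10^9)(1.183e-5)/(0.142)² = 5.28×10^6 N/C.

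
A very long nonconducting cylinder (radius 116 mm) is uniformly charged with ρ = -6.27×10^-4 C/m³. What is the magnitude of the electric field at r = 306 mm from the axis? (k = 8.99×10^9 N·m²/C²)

1.56×10^6 V/m

Coaxial Gaussian cylinder, radius r = 306 mm, length L (r > 116 mm, full cross-section enclosed).
λ_enc = ρ·πR² = (-6.27e-4)π(0.116)² = -2.651×10^-5 C/m.
Applying ∮E·dA = Q_enc/ε₀ with the end caps contributing no flux:
E = 2k|λ_enc|/r = 2(8.99×10^9)(2.651e-5)/(0.306) = 1.56×10^6 N/C.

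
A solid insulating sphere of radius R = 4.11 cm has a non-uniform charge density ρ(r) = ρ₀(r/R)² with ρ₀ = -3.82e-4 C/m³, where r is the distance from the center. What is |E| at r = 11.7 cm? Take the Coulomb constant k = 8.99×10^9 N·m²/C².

Use a concentric Gaussian sphere at r = 11.7 cm (r > R, all charge enclosed).
Q_enc = 4π ∫₀^R ρ₀(r'/R)^2 r'² dr' = 4πρ₀R³/5 = -6.665×10^-8 C.
Applying ∮E·dA = Q_enc/ε₀ with Φ = E(4πr²):
E = k|Q_enc|/r² = (8.99×10^9)(6.665×10^-8)/(0.117)² = 4.38e4 N/C.

E ≈ 4.38×10^4 N/C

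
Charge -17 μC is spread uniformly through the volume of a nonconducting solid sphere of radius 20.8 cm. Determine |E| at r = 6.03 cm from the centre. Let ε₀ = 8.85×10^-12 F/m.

E = 1.02×10^6 V/m

Symmetry ⇒ E = E(r) r̂. Gaussian sphere of radius r = 6.03 cm (r < R).
Only the charge within r is enclosed: Q_enc = Q·(r/R)³ = (-17 μC)·(6.03 cm/20.8 cm)³ = -4.142×10^-7 C.
Applying ∮E·dA = Q_enc/ε₀ with Φ = E(4πr²):
E = |Q_enc|/(4πε₀r²) = (4.142×10^-7)/(4π·8.85×10^-12·(0.0603)²) = 1.02e6 N/C.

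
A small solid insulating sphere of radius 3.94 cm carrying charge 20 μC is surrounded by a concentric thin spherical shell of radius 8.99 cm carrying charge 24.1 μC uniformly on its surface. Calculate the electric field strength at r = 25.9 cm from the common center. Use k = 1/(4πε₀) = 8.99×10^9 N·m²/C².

By spherical symmetry E is radial; choose a Gaussian sphere of radius r = 25.9 cm (r > 8.99 cm, enclosing both).
Q_enc = (20 μC) + (24.1 μC) = 4.41×10^-5 C.
Applying ∮E·dA = Q_enc/ε₀ with Φ = E(4πr²):
E = k|Q_enc|/r² = (8.99×10^9)(4.41e-5)/(0.259)² = 5.91×10^6 N/C.

E ≈ 5.91×10^6 V/m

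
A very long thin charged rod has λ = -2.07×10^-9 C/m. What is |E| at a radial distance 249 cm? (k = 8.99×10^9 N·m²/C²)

|E| = 14.9 N/C

By cylindrical symmetry E is radial; use a coaxial Gaussian cylinder of radius 249 cm and length L.
Q_enc = λL, so λ_enc = -2.07×10^-9 C/m.
Since E is radial and uniform over the curved surface, Φ = E·2πrL = Q_enc/ε₀ = λ_enc L/ε₀.
E = 2k|λ_enc|/r = 2(8.99×10^9)(2.07×10^-9)/(2.49) = 14.9 N/C.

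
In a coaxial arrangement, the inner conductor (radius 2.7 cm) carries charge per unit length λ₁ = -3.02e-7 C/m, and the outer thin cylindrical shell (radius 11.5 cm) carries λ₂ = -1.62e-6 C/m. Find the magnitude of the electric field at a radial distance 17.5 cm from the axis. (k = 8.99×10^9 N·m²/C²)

E = 1.97×10^5 V/m

By cylindrical symmetry E is radial; use a coaxial Gaussian cylinder of radius 17.5 cm and length L (r > 11.5 cm, enclosing both).
λ_enc = λ₁ + λ₂ = (-3.02×10^-7) + (-1.62×10^-6) = -1.922×10^-6 C/m.
Gauss's law: E·2πrL = λ_enc L/ε₀.
E = 2k|λ_enc|/r = 2(8.99×10^9)(1.922×10^-6)/(0.175) = 1.97×10^5 N/C.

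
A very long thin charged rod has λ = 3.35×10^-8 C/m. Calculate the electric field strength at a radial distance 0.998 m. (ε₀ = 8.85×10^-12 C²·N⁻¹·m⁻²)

E ≈ 604 N/C

By cylindrical symmetry E is radial; use a coaxial Gaussian cylinder of radius 0.998 m and length L.
Q_enc = λL, so λ_enc = 3.35×10^-8 C/m.
Applying ∮E·dA = Q_enc/ε₀ with the end caps contributing no flux:
E = |λ_enc|/(2πε₀r) = (3.35×10^-8)/(2π·8.85×10^-12·0.998) = 604 N/C.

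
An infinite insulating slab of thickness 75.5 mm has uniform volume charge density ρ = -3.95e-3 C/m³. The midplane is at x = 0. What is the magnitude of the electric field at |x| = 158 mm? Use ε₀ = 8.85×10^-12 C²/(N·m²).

The point |x| = 158 mm lies outside the slab (half-thickness 0.03775 m). A symmetric pillbox spanning the full slab encloses Q_enc = ρ·d·A.
Flux = 2EA ⇒ E = |ρ|d/(2ε₀), independent of distance outside.
E = (3.95×10^-3)(0.0755)/(2·8.85×10^-12) = 1.68×10^7 N/C.

E = 1.68×10^7 N/C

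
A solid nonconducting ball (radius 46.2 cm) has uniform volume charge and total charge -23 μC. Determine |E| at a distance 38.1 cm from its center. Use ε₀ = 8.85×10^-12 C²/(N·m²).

Take a concentric spherical Gaussian surface of radius r = 38.1 cm (r < R).
Only the charge within r is enclosed: Q_enc = Q·(r/R)³ = (-23 μC)·(38.1 cm/46.2 cm)³ = -1.29e-5 C.
Applying ∮E·dA = Q_enc/ε₀ with Φ = E(4πr²):
E = |Q_enc|/(4πε₀r²) = (1.29×10^-5)/(4π·8.85×10^-12·(0.381)²) = 7.99e5 N/C.

E ≈ 7.99×10^5 V/m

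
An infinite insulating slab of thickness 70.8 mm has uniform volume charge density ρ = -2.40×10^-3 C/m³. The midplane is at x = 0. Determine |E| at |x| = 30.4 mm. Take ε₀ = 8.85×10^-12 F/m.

8.24×10^6 N/C

By symmetry E is perpendicular to the slab. A Gaussian pillbox from −30.4 mm to +30.4 mm (face area A) lies entirely within the slab.
Q_enc = ρ·(2x)·A and flux = 2EA, so 2EA = 2ρxA/ε₀ ⇒ E = |ρ|x/ε₀.
E = (2.40e-3)(0.0304)/(8.85×10^-12) = 8.24e6 N/C.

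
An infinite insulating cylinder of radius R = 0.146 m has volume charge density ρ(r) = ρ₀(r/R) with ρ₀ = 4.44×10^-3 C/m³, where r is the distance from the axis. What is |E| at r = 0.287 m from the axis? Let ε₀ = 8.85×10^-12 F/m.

E = 1.24×10^7 V/m

By cylindrical symmetry E is radial; use a coaxial Gaussian cylinder of radius 0.287 m and length L (r > R, full charge per length enclosed).
λ_enc = 2π ∫₀^R ρ₀(r'/R)^1 r' dr' = 2πρ₀R²/3 = 1.982e-4 C/m.
Applying ∮E·dA = Q_enc/ε₀ with the end caps contributing no flux:
E = |λ_enc|/(2πε₀r) = (1.982×10^-4)/(2π·8.85×10^-12·0.287) = 1.24×10^7 N/C.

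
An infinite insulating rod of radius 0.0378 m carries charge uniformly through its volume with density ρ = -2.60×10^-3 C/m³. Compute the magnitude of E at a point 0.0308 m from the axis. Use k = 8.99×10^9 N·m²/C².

4.52e6 N/C

Take a coaxial cylindrical Gaussian surface of radius r = 0.0308 m and length L (r < R).
Charge inside radius r per length L is ρ·πr²·L, so λ_enc = ρπr² = -7.749e-6 C/m.
By Gauss's law (flux through the curved wall only), E·2πrL = λ_enc L/ε₀.
E = 2k|λ_enc|/r = 2(8.99×10^9)(7.749e-6)/(0.0308) = 4.52×10^6 N/C.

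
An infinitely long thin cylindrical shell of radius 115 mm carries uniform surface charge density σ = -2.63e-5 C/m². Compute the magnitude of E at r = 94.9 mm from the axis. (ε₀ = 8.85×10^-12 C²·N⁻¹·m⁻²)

E = 0

Take a coaxial cylindrical Gaussian surface of radius r = 94.9 mm and length L (r < 115 mm, inside the shell).
No charge is enclosed, so Gauss's law gives E·2πrL = 0 ⇒ E = 0.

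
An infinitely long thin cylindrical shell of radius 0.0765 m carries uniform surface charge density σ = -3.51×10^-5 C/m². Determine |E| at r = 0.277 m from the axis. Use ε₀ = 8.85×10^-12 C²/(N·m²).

Choose a coaxial cylinder of radius r = 0.277 m (arbitrary length L) as the Gaussian surface (r > 0.0765 m).
The whole shell is enclosed: λ_enc = σ·2πR = (-3.51×10^-5)·2π·(0.0765) = -1.687e-5 C/m.
Gauss's law: E·2πrL = λ_enc L/ε₀.
E = |λ_enc|/(2πε₀r) = (1.687×10^-5)/(2π·8.85×10^-12·0.277) = 1.10×10^6 N/C.

|E| ≈ 1.10×10^6 N/C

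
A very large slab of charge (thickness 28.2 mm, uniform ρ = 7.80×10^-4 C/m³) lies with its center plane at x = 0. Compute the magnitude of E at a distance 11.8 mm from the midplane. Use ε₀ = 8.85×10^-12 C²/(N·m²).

By symmetry E is perpendicular to the slab. A Gaussian pillbox from −11.8 mm to +11.8 mm (face area A) lies entirely within the slab.
Q_enc = ρ·(2x)·A and flux = 2EA, so 2EA = 2ρxA/ε₀ ⇒ E = |ρ|x/ε₀.
E = (7.80×10^-4)(0.0118)/(8.85×10^-12) = 1.04×10^6 N/C.

1.04×10^6 N/C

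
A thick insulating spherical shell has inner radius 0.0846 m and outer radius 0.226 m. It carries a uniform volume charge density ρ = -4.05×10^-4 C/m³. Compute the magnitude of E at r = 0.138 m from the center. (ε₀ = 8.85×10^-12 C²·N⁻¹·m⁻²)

Take a concentric spherical Gaussian surface of radius r = 0.138 m (within the shell material, 0.0846 m < r < 0.226 m).
Only the shell between 0.0846 m and r is enclosed: Q_enc = ρ·(4π/3)(r³ − a³) = (-4.05e-4)·(4π/3)·((0.138)³ − (0.0846)³) = -3.431×10^-6 C.
Applying ∮E·dA = Q_enc/ε₀ with Φ = E(4πr²):
E = |Q_enc|/(4πε₀r²) = (3.431×10^-6)/(4π·8.85×10^-12·(0.138)²) = 1.62×10^6 N/C.

|E| = 1.62×10^6 N/C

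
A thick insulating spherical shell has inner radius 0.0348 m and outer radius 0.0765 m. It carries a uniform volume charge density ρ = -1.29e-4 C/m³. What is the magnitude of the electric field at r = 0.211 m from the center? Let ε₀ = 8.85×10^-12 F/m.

Use a concentric Gaussian sphere at r = 0.211 m (r > 0.0765 m, enclosing the whole shell).
Q_enc = ρ·(4π/3)(b³ − a³) = (-1.29×10^-4)·(4π/3)·((0.0765)³ − (0.0348)³) = -2.191×10^-7 C.
By Gauss's law, ∮E·dA = E·4πr² = Q_enc/ε₀.
E = |Q_enc|/(4πε₀r²) = (2.191×10^-7)/(4π·8.85×10^-12·(0.211)²) = 4.43×10^4 N/C.

|E| ≈ 4.43×10^4 N/C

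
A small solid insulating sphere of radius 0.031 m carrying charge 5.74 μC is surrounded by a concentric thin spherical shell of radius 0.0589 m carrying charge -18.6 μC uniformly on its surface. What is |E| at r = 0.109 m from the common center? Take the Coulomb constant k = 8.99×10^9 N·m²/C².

|E| = 9.73×10^6 V/m

By spherical symmetry E is radial; choose a Gaussian sphere of radius r = 0.109 m (r > 0.0589 m, enclosing both).
Q_enc = (5.74 μC) + (-18.6 μC) = -1.286e-5 C.
Gauss's law: E·4πr² = Q_enc/ε₀.
E = k|Q_enc|/r² = (8.99×10^9)(1.286×10^-5)/(0.109)² = 9.73×10^6 N/C.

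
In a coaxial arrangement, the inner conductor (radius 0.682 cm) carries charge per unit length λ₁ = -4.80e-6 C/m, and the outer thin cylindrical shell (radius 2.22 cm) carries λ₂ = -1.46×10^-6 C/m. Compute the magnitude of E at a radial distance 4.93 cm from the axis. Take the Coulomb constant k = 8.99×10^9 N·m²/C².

|E| ≈ 2.28×10^6 N/C

Choose a coaxial cylinder of radius r = 4.93 cm (arbitrary length L) as the Gaussian surface (r > 2.22 cm, enclosing both).
λ_enc = λ₁ + λ₂ = (-4.80×10^-6) + (-1.46×10^-6) = -6.26e-6 C/m.
Applying ∮E·dA = Q_enc/ε₀ with the end caps contributing no flux:
E = 2k|λ_enc|/r = 2(8.99×10^9)(6.26×10^-6)/(0.0493) = 2.28e6 N/C.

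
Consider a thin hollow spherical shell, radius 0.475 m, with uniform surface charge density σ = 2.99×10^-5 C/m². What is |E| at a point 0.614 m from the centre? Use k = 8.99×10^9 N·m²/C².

By spherical symmetry E is radial; choose a Gaussian sphere of radius r = 0.614 m (r > 0.475 m).
The entire shell is enclosed: Q_enc = σ·4πR² = (2.99×10^-5)·4π·(0.475)² = 8.478e-5 C.
Applying ∮E·dA = Q_enc/ε₀ with Φ = E(4πr²):
E = k|Q_enc|/r² = (8.99×10^9)(8.478e-5)/(0.614)² = 2.02×10^6 N/C.

|E| = 2.02e6 V/m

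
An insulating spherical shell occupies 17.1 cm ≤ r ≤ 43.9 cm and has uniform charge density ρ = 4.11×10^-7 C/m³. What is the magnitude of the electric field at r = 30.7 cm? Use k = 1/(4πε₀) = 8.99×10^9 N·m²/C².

Take a concentric spherical Gaussian surface of radius r = 30.7 cm (within the shell material, 17.1 cm < r < 43.9 cm).
Only the shell between 17.1 cm and r is enclosed: Q_enc = ρ·(4π/3)(r³ − a³) = (4.11×10^-7)·(4π/3)·((0.307)³ − (0.171)³) = 4.121×10^-8 C.
Applying ∮E·dA = Q_enc/ε₀ with Φ = E(4πr²):
E = k|Q_enc|/r² = (8.99×10^9)(4.121×10^-8)/(0.307)² = 3.93×10^3 N/C.

E ≈ 3.93e3 V/m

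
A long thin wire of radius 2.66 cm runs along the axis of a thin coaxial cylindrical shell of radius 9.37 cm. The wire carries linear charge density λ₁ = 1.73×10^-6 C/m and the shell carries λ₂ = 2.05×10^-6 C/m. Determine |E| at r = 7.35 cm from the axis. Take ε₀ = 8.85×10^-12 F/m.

By cylindrical symmetry E is radial; use a coaxial Gaussian cylinder of radius 7.35 cm and length L (between the conductors, 2.66 cm < r < 9.37 cm).
The shell at 9.37 cm lies outside the Gaussian surface, so λ_enc = λ₁ = 1.73×10^-6 C/m.
Gauss's law: E·2πrL = λ_enc L/ε₀.
E = |λ_enc|/(2πε₀r) = (1.73×10^-6)/(2π·8.85×10^-12·0.0735) = 4.23×10^5 N/C.

4.23e5 V/m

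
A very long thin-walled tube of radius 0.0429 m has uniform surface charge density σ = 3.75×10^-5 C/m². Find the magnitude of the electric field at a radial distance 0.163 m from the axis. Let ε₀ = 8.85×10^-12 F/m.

1.12×10^6 N/C

Choose a coaxial cylinder of radius r = 0.163 m (arbitrary length L) as the Gaussian surface (r > 0.0429 m).
The whole shell is enclosed: λ_enc = σ·2πR = (3.75×10^-5)·2π·(0.0429) = 1.011e-5 C/m.
Since E is radial and uniform over the curved surface, Φ = E·2πrL = Q_enc/ε₀ = λ_enc L/ε₀.
E = |λ_enc|/(2πε₀r) = (1.011×10^-5)/(2π·8.85×10^-12·0.163) = 1.12×10^6 N/C.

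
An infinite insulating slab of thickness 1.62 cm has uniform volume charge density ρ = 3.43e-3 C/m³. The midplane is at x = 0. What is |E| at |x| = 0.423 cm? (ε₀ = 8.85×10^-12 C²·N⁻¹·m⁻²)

E = 1.64×10^6 N/C

By symmetry E is perpendicular to the slab. A Gaussian pillbox from −0.423 cm to +0.423 cm (face area A) lies entirely within the slab.
Q_enc = ρ·(2x)·A and flux = 2EA, so 2EA = 2ρxA/ε₀ ⇒ E = |ρ|x/ε₀.
E = (3.43e-3)(0.00423)/(8.85×10^-12) = 1.64e6 N/C.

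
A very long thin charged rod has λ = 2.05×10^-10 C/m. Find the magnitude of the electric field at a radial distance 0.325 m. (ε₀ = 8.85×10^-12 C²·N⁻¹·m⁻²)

|E| ≈ 11.3 N/C

Choose a coaxial cylinder of radius r = 0.325 m (arbitrary length L) as the Gaussian surface.
Q_enc = λL, so λ_enc = 2.05e-10 C/m.
Gauss's law: E·2πrL = λ_enc L/ε₀.
E = |λ_enc|/(2πε₀r) = (2.05×10^-10)/(2π·8.85×10^-12·0.325) = 11.3 N/C.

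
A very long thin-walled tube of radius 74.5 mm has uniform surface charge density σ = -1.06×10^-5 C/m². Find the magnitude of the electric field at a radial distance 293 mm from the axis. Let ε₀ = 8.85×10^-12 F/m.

E = 3.05×10^5 N/C

Take a coaxial cylindrical Gaussian surface of radius r = 293 mm and length L (r > 74.5 mm).
The whole shell is enclosed: λ_enc = σ·2πR = (-1.06e-5)·2π·(0.0745) = -4.962e-6 C/m.
Since E is radial and uniform over the curved surface, Φ = E·2πrL = Q_enc/ε₀ = λ_enc L/ε₀.
E = |λ_enc|/(2πε₀r) = (4.962×10^-6)/(2π·8.85×10^-12·0.293) = 3.05e5 N/C.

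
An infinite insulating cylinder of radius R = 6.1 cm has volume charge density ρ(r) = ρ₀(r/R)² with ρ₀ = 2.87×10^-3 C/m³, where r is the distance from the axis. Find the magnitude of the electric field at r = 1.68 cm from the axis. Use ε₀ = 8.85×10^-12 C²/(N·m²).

Take a coaxial cylindrical Gaussian surface of radius r = 1.68 cm and length L (r < R).
λ_enc = ∫₀^r ρ(r')·2πr' dr' = (2πρ₀/R²)·r^4/4 = 9.651×10^-8 C/m.
Since E is radial and uniform over the curved surface, Φ = E·2πrL = Q_enc/ε₀ = λ_enc L/ε₀.
E = |λ_enc|/(2πε₀r) = (9.651×10^-8)/(2π·8.85×10^-12·0.0168) = 1.03e5 N/C.

|E| ≈ 1.03×10^5 N/C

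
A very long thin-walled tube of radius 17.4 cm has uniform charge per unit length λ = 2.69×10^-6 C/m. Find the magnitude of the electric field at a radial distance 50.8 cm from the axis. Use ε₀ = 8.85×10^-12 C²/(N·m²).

By cylindrical symmetry E is radial; use a coaxial Gaussian cylinder of radius 50.8 cm and length L (r > 17.4 cm).
The full line charge is enclosed: λ_enc = 2.69e-6 C/m.
Applying ∮E·dA = Q_enc/ε₀ with the end caps contributing no flux:
E = |λ_enc|/(2πε₀r) = (2.69e-6)/(2π·8.85×10^-12·0.508) = 9.52e4 N/C.

E = 9.52×10^4 N/C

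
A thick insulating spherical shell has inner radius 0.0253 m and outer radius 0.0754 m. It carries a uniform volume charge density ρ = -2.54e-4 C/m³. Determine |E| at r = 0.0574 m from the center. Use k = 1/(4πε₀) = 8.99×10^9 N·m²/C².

5.02×10^5 N/C

Take a concentric spherical Gaussian surface of radius r = 0.0574 m (within the shell material, 0.0253 m < r < 0.0754 m).
Only the shell between 0.0253 m and r is enclosed: Q_enc = ρ·(4π/3)(r³ − a³) = (-2.54×10^-4)·(4π/3)·((0.0574)³ − (0.0253)³) = -1.84×10^-7 C.
Gauss's law: E·4πr² = Q_enc/ε₀.
E = k|Q_enc|/r² = (8.99×10^9)(1.84e-7)/(0.0574)² = 5.02×10^5 N/C.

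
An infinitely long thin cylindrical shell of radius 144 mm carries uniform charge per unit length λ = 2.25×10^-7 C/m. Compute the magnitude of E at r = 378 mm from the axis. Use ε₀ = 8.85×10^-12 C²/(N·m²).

|E| ≈ 1.07e4 N/C

Choose a coaxial cylinder of radius r = 378 mm (arbitrary length L) as the Gaussian surface (r > 144 mm).
The full line charge is enclosed: λ_enc = 2.25×10^-7 C/m.
Since E is radial and uniform over the curved surface, Φ = E·2πrL = Q_enc/ε₀ = λ_enc L/ε₀.
E = |λ_enc|/(2πε₀r) = (2.25e-7)/(2π·8.85×10^-12·0.378) = 1.07×10^4 N/C.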